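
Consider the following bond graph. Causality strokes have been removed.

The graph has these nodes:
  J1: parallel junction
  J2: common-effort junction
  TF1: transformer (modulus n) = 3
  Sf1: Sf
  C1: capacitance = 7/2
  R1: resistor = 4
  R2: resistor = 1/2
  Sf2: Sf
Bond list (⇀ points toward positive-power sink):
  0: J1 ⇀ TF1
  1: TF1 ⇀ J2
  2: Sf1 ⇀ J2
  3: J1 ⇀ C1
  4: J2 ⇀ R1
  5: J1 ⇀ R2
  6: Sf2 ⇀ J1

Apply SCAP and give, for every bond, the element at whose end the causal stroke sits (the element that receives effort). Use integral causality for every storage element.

β0 stroke at TF1
β1 stroke at J2
β2 stroke at Sf1
β3 stroke at J1
β4 stroke at R1
β5 stroke at R2
β6 stroke at Sf2

bond 2 stroke→Sf1  (source Sf1 imposes f)
bond 6 stroke→Sf2  (Sf2 fixes flow; stroke at Sf2)
bond 3 stroke→J1  (C1 outputs effort q/C1)
bond 0 stroke→TF1  (J1: bond 3 brought effort, rest push out)
bond 5 stroke→R2  (J1 effort already set via bond 3)
bond 1 stroke→J2  (TF1: transformer flips bond 0)
bond 4 stroke→R1  (J2 effort already set via bond 1)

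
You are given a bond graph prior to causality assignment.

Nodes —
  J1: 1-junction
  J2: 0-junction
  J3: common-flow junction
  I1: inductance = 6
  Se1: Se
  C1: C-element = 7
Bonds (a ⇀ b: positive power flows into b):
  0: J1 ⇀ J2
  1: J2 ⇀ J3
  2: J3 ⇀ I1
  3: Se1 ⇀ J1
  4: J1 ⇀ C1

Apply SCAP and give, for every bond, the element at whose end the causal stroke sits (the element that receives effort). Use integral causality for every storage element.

bond 3 stroke→J1  (Se1: effort source, stroke at far end)
bond 2 stroke→I1  (I1 outputs flow p/I1)
bond 1 stroke→J3  (1-jn J3 has f-setter on 2)
bond 0 stroke→J2  (J2 needs exactly one e-in)
bond 4 stroke→J1  (J1 flow already set via bond 0)

β0 stroke→J2
β1 stroke→J3
β2 stroke→I1
β3 stroke→J1
β4 stroke→J1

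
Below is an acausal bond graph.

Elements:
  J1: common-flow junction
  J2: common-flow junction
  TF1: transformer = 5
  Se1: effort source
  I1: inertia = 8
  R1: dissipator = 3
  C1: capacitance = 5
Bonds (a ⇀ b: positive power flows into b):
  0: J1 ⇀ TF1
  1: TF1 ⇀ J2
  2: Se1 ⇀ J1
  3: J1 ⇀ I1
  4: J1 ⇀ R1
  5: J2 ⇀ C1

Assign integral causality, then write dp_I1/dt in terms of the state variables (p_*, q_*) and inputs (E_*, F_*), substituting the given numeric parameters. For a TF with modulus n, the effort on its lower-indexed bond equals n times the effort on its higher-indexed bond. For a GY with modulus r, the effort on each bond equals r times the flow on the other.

#2 stroke at J1  (source Se1 imposes e)
#3 stroke at I1  (I1: I, integral causality)
#0 stroke at J1  (J1 flow already set via bond 3)
#4 stroke at J1  (common-f at J1 fixed by 3)
#1 stroke at TF1  (TF TF1: opposite of bond 0)
#5 stroke at J2  (J2 flow already set via bond 1)

dp_I1/dt = E_Se1 - 3*p_I1/8 - q_C1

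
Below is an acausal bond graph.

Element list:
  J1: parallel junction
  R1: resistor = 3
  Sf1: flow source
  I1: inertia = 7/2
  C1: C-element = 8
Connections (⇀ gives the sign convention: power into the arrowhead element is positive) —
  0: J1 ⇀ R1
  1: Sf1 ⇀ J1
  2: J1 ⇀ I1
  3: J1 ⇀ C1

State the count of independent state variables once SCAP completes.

2  (C1, I1 all integral)

bond 1 stroke→Sf1  (Sf1: flow source, stroke at near end)
bond 2 stroke→I1  (prefer integral on I1)
bond 3 stroke→J1  (C1 outputs effort q/C1)
bond 0 stroke→R1  (J1: bond 3 brought effort, rest push out)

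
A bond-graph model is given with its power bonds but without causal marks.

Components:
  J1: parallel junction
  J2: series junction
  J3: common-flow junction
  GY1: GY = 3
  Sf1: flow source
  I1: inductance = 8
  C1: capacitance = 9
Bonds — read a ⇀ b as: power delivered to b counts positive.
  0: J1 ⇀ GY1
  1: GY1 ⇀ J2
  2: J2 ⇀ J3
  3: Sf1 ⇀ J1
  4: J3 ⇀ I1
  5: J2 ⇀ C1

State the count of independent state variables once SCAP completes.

2  (C1, I1 all integral)

b3 stroke at Sf1  (Sf1 (Sf) sets flow on bond)
b0 stroke at J1  (J1 needs exactly one e-in)
b1 stroke at J2  (GY1: gyrator matches bond 0)
b4 stroke at I1  (I1: I, integral causality)
b2 stroke at J3  (J3 flow already set via bond 4)
b5 stroke at J2  (1-jn J2 has f-setter on 2)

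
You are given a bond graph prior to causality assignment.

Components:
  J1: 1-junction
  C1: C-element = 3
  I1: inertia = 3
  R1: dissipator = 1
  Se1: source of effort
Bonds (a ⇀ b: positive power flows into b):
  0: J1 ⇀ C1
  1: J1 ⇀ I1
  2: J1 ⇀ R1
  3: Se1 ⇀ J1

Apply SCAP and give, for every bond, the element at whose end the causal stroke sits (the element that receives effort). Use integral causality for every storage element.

b3 stroke at J1  (Se1 (Se) sets effort on bond)
b0 stroke at J1  (prefer integral on C1)
b1 stroke at I1  (I1 outputs flow p/I1)
b2 stroke at J1  (common-f at J1 fixed by 1)

bond 0 stroke at J1
bond 1 stroke at I1
bond 2 stroke at J1
bond 3 stroke at J1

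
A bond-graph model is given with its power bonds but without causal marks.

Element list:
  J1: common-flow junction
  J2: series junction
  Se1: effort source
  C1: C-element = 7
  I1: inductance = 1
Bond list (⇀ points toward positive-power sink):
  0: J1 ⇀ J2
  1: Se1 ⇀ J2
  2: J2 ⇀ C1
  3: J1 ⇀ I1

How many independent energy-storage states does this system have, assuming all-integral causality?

2  (C1, I1 all integral)

β1 stroke→J2  (Se1: effort source, stroke at far end)
β2 stroke→J2  (prefer integral on C1)
β0 stroke→J1  (J2: last free bond brings flow in)
β3 stroke→I1  (only one flow-in slot at J1)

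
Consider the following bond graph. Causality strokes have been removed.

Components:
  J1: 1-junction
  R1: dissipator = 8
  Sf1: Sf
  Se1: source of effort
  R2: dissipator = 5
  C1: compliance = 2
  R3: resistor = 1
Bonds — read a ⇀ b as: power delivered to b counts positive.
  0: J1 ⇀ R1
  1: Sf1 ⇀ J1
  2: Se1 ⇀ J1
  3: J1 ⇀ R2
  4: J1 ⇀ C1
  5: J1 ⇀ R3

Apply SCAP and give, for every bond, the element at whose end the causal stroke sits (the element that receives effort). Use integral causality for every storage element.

β1 |Sf1  (Sf1: flow source, stroke at near end)
β2 |J1  (Se1 fixes effort; stroke away)
β0 |J1  (J1: bond 1 brought flow, rest push out)
β3 |J1  (J1: bond 1 brought flow, rest push out)
β4 |J1  (J1 flow already set via bond 1)
β5 |J1  (1-jn J1 has f-setter on 1)

#0 |J1
#1 |Sf1
#2 |J1
#3 |J1
#4 |J1
#5 |J1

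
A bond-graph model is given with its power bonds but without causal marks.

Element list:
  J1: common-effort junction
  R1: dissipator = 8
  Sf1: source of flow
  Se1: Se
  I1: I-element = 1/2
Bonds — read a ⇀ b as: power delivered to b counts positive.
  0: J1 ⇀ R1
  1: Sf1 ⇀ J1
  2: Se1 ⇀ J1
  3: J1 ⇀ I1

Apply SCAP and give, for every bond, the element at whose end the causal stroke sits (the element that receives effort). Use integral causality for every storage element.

#0 →R1
#1 →Sf1
#2 →J1
#3 →I1

b1 |Sf1  (source Sf1 imposes f)
b2 |J1  (Se1 fixes effort; stroke away)
b0 |R1  (J1 effort already set via bond 2)
b3 |I1  (0-jn J1 has e-setter on 2)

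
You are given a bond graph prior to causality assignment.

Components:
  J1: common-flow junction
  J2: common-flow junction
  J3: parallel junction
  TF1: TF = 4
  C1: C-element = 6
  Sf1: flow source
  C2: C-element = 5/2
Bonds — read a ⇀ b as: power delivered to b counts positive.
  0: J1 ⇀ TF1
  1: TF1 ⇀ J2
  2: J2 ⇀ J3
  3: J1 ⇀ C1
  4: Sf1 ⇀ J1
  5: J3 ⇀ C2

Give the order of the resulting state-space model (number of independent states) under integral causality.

#4 →Sf1  (Sf1: flow source, stroke at near end)
#0 →J1  (common-f at J1 fixed by 4)
#3 →J1  (1-jn J1 has f-setter on 4)
#1 →TF1  (TF1: transformer flips bond 0)
#2 →J2  (1-jn J2 has f-setter on 1)
#5 →J3  (J3: last free bond brings effort in)

2  (C1, C2 all integral)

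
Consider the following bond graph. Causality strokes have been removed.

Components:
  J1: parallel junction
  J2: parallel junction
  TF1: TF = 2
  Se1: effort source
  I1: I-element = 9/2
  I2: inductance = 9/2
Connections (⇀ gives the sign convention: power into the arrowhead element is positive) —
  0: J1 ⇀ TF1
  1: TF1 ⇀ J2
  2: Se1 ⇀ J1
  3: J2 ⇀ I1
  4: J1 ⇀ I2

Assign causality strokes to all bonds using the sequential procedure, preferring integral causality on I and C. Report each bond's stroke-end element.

b2 stroke at J1  (source Se1 imposes e)
b0 stroke at TF1  (J1: bond 2 brought effort, rest push out)
b4 stroke at I2  (common-e at J1 fixed by 2)
b1 stroke at J2  (TF TF1: opposite of bond 0)
b3 stroke at I1  (0-jn J2 has e-setter on 1)

#0 →TF1
#1 →J2
#2 →J1
#3 →I1
#4 →I2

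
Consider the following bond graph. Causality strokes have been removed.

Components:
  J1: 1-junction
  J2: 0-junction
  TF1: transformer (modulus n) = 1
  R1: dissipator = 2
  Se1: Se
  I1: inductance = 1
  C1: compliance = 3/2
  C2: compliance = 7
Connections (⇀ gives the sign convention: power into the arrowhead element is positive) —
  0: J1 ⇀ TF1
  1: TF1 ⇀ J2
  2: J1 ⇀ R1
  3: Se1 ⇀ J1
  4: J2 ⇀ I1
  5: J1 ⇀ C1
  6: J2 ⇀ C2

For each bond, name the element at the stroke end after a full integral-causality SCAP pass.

bond 3 stroke→J1  (source Se1 imposes e)
bond 4 stroke→I1  (I1 integral (f out))
bond 5 stroke→J1  (C1 outputs effort q/C1)
bond 6 stroke→J2  (C2: C, integral causality)
bond 1 stroke→TF1  (common-e at J2 fixed by 6)
bond 0 stroke→J1  (TF1: transformer flips bond 1)
bond 2 stroke→R1  (only one flow-in slot at J1)

bond 0 →J1
bond 1 →TF1
bond 2 →R1
bond 3 →J1
bond 4 →I1
bond 5 →J1
bond 6 →J2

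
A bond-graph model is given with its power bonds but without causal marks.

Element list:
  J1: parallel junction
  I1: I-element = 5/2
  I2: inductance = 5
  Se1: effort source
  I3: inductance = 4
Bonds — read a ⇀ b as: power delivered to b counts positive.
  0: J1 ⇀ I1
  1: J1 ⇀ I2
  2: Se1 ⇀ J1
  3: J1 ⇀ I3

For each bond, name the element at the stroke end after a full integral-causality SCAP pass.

b0 |I1
b1 |I2
b2 |J1
b3 |I3

β2 stroke at J1  (source Se1 imposes e)
β0 stroke at I1  (J1: bond 2 brought effort, rest push out)
β1 stroke at I2  (J1: bond 2 brought effort, rest push out)
β3 stroke at I3  (J1 effort already set via bond 2)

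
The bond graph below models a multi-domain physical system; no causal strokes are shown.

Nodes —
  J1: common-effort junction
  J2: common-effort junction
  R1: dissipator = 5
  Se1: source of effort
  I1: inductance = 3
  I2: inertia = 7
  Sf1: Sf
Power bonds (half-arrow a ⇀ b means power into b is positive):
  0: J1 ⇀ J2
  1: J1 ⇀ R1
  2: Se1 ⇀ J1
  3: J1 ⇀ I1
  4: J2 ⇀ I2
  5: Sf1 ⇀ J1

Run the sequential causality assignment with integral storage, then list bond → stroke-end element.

b2 |J1  (Se1 (Se) sets effort on bond)
b5 |Sf1  (Sf1 fixes flow; stroke at Sf1)
b0 |J2  (J1: bond 2 brought effort, rest push out)
b1 |R1  (J1 effort already set via bond 2)
b3 |I1  (J1 effort already set via bond 2)
b4 |I2  (J2: bond 0 brought effort, rest push out)

b0 →J2
b1 →R1
b2 →J1
b3 →I1
b4 →I2
b5 →Sf1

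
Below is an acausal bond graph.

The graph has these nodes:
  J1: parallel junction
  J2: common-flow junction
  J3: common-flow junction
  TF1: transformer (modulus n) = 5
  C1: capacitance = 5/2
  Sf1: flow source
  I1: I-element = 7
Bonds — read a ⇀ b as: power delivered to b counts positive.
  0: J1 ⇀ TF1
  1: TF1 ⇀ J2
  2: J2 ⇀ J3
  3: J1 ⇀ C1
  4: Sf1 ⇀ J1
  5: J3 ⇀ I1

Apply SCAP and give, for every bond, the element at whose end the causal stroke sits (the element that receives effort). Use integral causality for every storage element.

#0 →TF1
#1 →J2
#2 →J3
#3 →J1
#4 →Sf1
#5 →I1

#4 |Sf1  (Sf1: flow source, stroke at near end)
#3 |J1  (prefer integral on C1)
#0 |TF1  (common-e at J1 fixed by 3)
#1 |J2  (TF1: transformer flips bond 0)
#2 |J3  (closing 1-jn rule on J2)
#5 |I1  (closing 1-jn rule on J3)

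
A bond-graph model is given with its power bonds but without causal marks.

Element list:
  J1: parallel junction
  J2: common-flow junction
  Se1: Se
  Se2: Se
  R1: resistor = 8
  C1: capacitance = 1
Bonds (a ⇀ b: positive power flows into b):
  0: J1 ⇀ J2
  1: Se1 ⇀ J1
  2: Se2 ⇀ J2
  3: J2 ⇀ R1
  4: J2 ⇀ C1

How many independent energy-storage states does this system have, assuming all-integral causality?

1  (C1 all integral)

b1 →J1  (Se1 fixes effort; stroke away)
b2 →J2  (Se2 (Se) sets effort on bond)
b0 →J2  (common-e at J1 fixed by 1)
b4 →J2  (C1 outputs effort q/C1)
b3 →R1  (J2: last free bond brings flow in)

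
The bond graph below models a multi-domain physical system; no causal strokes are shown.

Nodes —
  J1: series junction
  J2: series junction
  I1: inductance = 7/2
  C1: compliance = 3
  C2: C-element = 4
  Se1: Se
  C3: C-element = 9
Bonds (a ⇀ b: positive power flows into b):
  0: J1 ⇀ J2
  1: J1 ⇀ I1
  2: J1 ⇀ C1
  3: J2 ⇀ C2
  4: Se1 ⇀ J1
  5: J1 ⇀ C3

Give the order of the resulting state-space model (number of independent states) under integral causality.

4  (C1, C2, C3, I1 all integral)

bond 4 |J1  (Se1: effort source, stroke at far end)
bond 1 |I1  (prefer integral on I1)
bond 0 |J1  (common-f at J1 fixed by 1)
bond 2 |J1  (J1 flow already set via bond 1)
bond 5 |J1  (J1: bond 1 brought flow, rest push out)
bond 3 |J2  (J2 flow already set via bond 0)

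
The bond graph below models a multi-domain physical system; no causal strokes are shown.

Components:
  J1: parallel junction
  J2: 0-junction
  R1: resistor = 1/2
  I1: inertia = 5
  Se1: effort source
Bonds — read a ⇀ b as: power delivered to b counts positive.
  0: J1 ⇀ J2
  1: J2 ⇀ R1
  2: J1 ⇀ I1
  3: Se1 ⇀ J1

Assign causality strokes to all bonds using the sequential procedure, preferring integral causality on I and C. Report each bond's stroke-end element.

#3 |J1  (Se1: effort source, stroke at far end)
#0 |J2  (J1: bond 3 brought effort, rest push out)
#2 |I1  (0-jn J1 has e-setter on 3)
#1 |R1  (0-jn J2 has e-setter on 0)

b0 |J2
b1 |R1
b2 |I1
b3 |J1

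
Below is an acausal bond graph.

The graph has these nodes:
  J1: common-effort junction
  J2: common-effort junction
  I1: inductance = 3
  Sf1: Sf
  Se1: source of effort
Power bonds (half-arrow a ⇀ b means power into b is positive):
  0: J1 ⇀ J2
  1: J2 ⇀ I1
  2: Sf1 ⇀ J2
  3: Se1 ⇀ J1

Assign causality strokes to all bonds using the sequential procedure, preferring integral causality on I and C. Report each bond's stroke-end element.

bond 2 stroke→Sf1  (Sf1 (Sf) sets flow on bond)
bond 3 stroke→J1  (source Se1 imposes e)
bond 0 stroke→J2  (J1: bond 3 brought effort, rest push out)
bond 1 stroke→I1  (common-e at J2 fixed by 0)

bond 0 |J2
bond 1 |I1
bond 2 |Sf1
bond 3 |J1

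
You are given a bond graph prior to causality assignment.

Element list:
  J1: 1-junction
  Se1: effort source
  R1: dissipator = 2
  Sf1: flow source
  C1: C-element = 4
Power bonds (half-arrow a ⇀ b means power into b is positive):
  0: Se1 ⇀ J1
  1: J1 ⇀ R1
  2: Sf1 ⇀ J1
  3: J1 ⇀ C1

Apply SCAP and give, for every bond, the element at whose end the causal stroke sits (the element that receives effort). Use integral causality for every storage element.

#0 stroke→J1
#1 stroke→J1
#2 stroke→Sf1
#3 stroke→J1

b0 stroke→J1  (Se1: effort source, stroke at far end)
b2 stroke→Sf1  (source Sf1 imposes f)
b1 stroke→J1  (1-jn J1 has f-setter on 2)
b3 stroke→J1  (common-f at J1 fixed by 2)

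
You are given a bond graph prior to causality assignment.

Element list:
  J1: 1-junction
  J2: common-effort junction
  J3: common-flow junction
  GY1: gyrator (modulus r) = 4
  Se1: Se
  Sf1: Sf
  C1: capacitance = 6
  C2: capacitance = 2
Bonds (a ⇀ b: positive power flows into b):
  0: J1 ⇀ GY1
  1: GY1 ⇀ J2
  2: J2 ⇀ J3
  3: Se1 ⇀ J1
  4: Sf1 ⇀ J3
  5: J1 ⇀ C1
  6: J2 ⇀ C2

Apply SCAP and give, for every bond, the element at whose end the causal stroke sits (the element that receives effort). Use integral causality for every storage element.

b0 |GY1
b1 |GY1
b2 |J3
b3 |J1
b4 |Sf1
b5 |J1
b6 |J2

b3 stroke at J1  (Se1: effort source, stroke at far end)
b4 stroke at Sf1  (Sf1 (Sf) sets flow on bond)
b2 stroke at J3  (J3 flow already set via bond 4)
b5 stroke at J1  (C1 integral (e out))
b0 stroke at GY1  (J1 needs exactly one f-in)
b1 stroke at GY1  (GY1 both-in/both-out from 0)
b6 stroke at J2  (closing 0-jn rule on J2)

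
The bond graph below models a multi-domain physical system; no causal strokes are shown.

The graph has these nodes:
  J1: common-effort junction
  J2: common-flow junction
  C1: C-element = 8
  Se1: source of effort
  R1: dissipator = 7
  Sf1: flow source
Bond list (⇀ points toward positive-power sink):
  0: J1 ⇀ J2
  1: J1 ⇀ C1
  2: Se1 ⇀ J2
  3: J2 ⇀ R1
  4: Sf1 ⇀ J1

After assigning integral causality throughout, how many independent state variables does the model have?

1  (C1 all integral)

bond 2 →J2  (Se1 fixes effort; stroke away)
bond 4 →Sf1  (Sf1 (Sf) sets flow on bond)
bond 1 →J1  (C1: C, integral causality)
bond 0 →J2  (J1: bond 1 brought effort, rest push out)
bond 3 →R1  (J2 needs exactly one f-in)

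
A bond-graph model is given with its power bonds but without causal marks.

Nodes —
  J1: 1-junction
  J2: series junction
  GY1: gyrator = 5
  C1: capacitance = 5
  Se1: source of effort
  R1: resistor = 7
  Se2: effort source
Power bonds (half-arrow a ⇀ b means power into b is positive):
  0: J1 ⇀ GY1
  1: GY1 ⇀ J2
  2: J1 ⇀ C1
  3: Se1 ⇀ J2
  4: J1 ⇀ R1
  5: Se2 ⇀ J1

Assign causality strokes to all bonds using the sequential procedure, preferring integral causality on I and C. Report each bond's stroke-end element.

bond 3 stroke→J2  (Se1 fixes effort; stroke away)
bond 5 stroke→J1  (Se2 fixes effort; stroke away)
bond 1 stroke→GY1  (J2 needs exactly one f-in)
bond 0 stroke→GY1  (GY1 both-in/both-out from 1)
bond 2 stroke→J1  (J1 flow already set via bond 0)
bond 4 stroke→J1  (1-jn J1 has f-setter on 0)

#0 |GY1
#1 |GY1
#2 |J1
#3 |J2
#4 |J1
#5 |J1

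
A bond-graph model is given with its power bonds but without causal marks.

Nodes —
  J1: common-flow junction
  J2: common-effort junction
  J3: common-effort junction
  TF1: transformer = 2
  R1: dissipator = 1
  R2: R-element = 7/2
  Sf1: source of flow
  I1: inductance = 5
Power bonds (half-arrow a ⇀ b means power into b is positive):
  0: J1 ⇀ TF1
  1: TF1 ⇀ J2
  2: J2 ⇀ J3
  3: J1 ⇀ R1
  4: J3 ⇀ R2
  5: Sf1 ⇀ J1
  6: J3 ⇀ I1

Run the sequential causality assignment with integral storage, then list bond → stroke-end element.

bond 5 →Sf1  (source Sf1 imposes f)
bond 0 →J1  (J1: bond 5 brought flow, rest push out)
bond 3 →J1  (common-f at J1 fixed by 5)
bond 1 →TF1  (TF TF1: opposite of bond 0)
bond 2 →J2  (J2 needs exactly one e-in)
bond 6 →I1  (I1 outputs flow p/I1)
bond 4 →J3  (J3 needs exactly one e-in)

#0 stroke at J1
#1 stroke at TF1
#2 stroke at J2
#3 stroke at J1
#4 stroke at J3
#5 stroke at Sf1
#6 stroke at I1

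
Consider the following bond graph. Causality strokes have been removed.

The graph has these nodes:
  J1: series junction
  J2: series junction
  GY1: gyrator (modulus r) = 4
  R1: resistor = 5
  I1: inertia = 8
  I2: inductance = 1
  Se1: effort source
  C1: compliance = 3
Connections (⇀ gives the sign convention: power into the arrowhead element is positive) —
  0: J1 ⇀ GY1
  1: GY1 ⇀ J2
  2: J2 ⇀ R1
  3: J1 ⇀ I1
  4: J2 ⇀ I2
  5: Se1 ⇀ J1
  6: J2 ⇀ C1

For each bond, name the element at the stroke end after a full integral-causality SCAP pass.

#5 stroke→J1  (Se1 fixes effort; stroke away)
#3 stroke→I1  (I1: I, integral causality)
#0 stroke→J1  (J1: bond 3 brought flow, rest push out)
#1 stroke→J2  (GY1 both-in/both-out from 0)
#4 stroke→I2  (I2 integral (f out))
#2 stroke→J2  (common-f at J2 fixed by 4)
#6 stroke→J2  (J2 flow already set via bond 4)

#0 stroke at J1
#1 stroke at J2
#2 stroke at J2
#3 stroke at I1
#4 stroke at I2
#5 stroke at J1
#6 stroke at J2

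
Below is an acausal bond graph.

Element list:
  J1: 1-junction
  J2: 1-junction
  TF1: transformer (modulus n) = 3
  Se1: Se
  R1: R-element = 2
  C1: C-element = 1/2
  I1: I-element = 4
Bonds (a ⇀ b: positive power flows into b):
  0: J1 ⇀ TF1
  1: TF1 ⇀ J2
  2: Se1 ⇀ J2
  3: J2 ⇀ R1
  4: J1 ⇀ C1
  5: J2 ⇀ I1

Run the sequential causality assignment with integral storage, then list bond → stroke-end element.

b2 |J2  (Se1 (Se) sets effort on bond)
b4 |J1  (C1 integral (e out))
b0 |TF1  (J1: last free bond brings flow in)
b1 |J2  (TF1: transformer flips bond 0)
b5 |I1  (I1: I, integral causality)
b3 |J2  (J2 flow already set via bond 5)

#0 stroke at TF1
#1 stroke at J2
#2 stroke at J2
#3 stroke at J2
#4 stroke at J1
#5 stroke at I1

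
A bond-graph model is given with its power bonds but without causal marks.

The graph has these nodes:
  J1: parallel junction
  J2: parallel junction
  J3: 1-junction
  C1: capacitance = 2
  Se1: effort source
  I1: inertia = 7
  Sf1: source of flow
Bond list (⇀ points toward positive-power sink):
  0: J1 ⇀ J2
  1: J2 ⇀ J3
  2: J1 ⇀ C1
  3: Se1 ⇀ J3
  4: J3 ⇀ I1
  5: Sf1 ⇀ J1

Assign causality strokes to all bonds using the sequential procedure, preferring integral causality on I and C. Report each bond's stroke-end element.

#0 →J2
#1 →J3
#2 →J1
#3 →J3
#4 →I1
#5 →Sf1

b3 |J3  (Se1 (Se) sets effort on bond)
b5 |Sf1  (Sf1 fixes flow; stroke at Sf1)
b2 |J1  (C1 outputs effort q/C1)
b0 |J2  (J1 effort already set via bond 2)
b1 |J3  (0-jn J2 has e-setter on 0)
b4 |I1  (only one flow-in slot at J3)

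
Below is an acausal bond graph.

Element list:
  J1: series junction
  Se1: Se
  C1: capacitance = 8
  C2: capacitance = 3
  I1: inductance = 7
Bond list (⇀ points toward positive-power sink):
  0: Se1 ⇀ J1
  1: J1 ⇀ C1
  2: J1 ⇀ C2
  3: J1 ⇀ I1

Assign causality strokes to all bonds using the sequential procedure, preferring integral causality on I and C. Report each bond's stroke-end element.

b0 |J1
b1 |J1
b2 |J1
b3 |I1

bond 0 stroke→J1  (Se1: effort source, stroke at far end)
bond 1 stroke→J1  (C1: C, integral causality)
bond 2 stroke→J1  (C2: C, integral causality)
bond 3 stroke→I1  (only one flow-in slot at J1)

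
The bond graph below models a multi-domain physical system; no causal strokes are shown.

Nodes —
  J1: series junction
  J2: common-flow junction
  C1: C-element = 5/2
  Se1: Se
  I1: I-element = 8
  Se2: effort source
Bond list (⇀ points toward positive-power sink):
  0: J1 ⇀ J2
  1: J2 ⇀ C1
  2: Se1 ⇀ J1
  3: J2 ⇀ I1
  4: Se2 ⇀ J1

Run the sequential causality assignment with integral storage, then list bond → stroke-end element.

b2 |J1  (Se1 (Se) sets effort on bond)
b4 |J1  (Se2: effort source, stroke at far end)
b0 |J2  (J1: last free bond brings flow in)
b1 |J2  (C1 integral (e out))
b3 |I1  (closing 1-jn rule on J2)

#0 →J2
#1 →J2
#2 →J1
#3 →I1
#4 →J1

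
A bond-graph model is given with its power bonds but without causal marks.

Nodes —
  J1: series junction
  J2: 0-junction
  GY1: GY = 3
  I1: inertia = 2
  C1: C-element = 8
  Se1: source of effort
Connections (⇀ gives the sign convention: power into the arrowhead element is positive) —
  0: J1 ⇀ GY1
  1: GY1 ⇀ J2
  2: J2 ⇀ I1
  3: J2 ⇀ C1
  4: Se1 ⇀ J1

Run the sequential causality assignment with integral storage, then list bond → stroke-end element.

β0 stroke→GY1
β1 stroke→GY1
β2 stroke→I1
β3 stroke→J2
β4 stroke→J1

β4 stroke at J1  (Se1 fixes effort; stroke away)
β0 stroke at GY1  (J1: last free bond brings flow in)
β1 stroke at GY1  (GY GY1: same side as bond 0)
β2 stroke at I1  (I1 outputs flow p/I1)
β3 stroke at J2  (closing 0-jn rule on J2)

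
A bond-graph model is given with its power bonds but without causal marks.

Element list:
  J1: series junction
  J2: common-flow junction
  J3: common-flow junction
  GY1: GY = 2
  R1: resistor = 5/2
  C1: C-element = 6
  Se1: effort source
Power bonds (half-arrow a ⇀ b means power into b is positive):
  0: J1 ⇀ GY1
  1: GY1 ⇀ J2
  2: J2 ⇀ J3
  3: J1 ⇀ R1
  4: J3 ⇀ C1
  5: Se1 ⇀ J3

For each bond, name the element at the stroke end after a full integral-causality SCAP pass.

bond 0 stroke at GY1
bond 1 stroke at GY1
bond 2 stroke at J2
bond 3 stroke at J1
bond 4 stroke at J3
bond 5 stroke at J3

#5 stroke at J3  (source Se1 imposes e)
#4 stroke at J3  (C1 outputs effort q/C1)
#2 stroke at J2  (J3 needs exactly one f-in)
#1 stroke at GY1  (only one flow-in slot at J2)
#0 stroke at GY1  (GY1: gyrator matches bond 1)
#3 stroke at J1  (J1 flow already set via bond 0)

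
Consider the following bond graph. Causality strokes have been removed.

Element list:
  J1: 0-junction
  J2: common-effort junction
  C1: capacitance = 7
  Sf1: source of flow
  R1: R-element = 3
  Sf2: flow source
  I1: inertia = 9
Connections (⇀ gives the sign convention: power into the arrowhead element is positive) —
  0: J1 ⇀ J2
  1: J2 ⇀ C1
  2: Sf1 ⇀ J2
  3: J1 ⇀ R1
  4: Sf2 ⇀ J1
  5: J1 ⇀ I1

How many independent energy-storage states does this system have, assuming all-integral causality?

b2 stroke at Sf1  (Sf1 (Sf) sets flow on bond)
b4 stroke at Sf2  (Sf2: flow source, stroke at near end)
b1 stroke at J2  (C1 integral (e out))
b0 stroke at J1  (J2: bond 1 brought effort, rest push out)
b3 stroke at R1  (common-e at J1 fixed by 0)
b5 stroke at I1  (J1: bond 0 brought effort, rest push out)

2  (C1, I1 all integral)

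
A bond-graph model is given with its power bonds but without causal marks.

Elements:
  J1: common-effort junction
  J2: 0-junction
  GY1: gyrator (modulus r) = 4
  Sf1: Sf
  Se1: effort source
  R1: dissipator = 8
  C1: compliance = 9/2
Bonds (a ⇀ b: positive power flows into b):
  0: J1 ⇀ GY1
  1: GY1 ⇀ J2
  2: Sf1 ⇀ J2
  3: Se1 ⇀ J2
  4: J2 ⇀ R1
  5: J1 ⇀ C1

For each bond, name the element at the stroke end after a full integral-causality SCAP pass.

#2 stroke at Sf1  (Sf1: flow source, stroke at near end)
#3 stroke at J2  (Se1: effort source, stroke at far end)
#1 stroke at GY1  (0-jn J2 has e-setter on 3)
#4 stroke at R1  (common-e at J2 fixed by 3)
#0 stroke at GY1  (GY GY1: same side as bond 1)
#5 stroke at J1  (J1 needs exactly one e-in)

#0 stroke→GY1
#1 stroke→GY1
#2 stroke→Sf1
#3 stroke→J2
#4 stroke→R1
#5 stroke→J1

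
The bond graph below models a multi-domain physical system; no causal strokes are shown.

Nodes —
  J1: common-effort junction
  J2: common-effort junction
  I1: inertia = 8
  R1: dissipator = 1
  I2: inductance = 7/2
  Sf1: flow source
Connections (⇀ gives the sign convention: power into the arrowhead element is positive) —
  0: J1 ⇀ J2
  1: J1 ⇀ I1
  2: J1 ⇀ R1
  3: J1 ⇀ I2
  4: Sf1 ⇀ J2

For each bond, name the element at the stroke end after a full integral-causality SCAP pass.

bond 0 stroke→J2
bond 1 stroke→I1
bond 2 stroke→J1
bond 3 stroke→I2
bond 4 stroke→Sf1

#4 →Sf1  (Sf1 (Sf) sets flow on bond)
#0 →J2  (J2 needs exactly one e-in)
#1 →I1  (I1: I, integral causality)
#3 →I2  (I2 outputs flow p/I2)
#2 →J1  (J1 needs exactly one e-in)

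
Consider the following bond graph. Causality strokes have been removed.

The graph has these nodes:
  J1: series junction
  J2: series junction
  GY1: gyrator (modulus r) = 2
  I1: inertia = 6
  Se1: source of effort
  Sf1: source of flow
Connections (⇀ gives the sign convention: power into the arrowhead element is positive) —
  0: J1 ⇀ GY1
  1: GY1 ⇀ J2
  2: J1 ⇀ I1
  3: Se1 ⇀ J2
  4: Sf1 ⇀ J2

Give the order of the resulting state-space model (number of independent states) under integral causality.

1  (I1 all integral)

β3 |J2  (Se1 fixes effort; stroke away)
β4 |Sf1  (Sf1 fixes flow; stroke at Sf1)
β1 |J2  (J2: bond 4 brought flow, rest push out)
β0 |J1  (GY1 both-in/both-out from 1)
β2 |I1  (J1 needs exactly one f-in)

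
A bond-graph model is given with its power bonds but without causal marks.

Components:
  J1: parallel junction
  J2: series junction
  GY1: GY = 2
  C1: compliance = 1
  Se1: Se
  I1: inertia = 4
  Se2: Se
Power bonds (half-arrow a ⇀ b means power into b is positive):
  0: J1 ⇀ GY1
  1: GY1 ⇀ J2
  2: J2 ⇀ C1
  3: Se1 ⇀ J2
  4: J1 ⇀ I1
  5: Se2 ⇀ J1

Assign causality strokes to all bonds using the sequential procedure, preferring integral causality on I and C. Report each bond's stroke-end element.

β3 stroke→J2  (Se1 fixes effort; stroke away)
β5 stroke→J1  (Se2 fixes effort; stroke away)
β0 stroke→GY1  (J1: bond 5 brought effort, rest push out)
β4 stroke→I1  (0-jn J1 has e-setter on 5)
β1 stroke→GY1  (through GY1, causality inverts; strokes same side of GY1)
β2 stroke→J2  (common-f at J2 fixed by 1)

bond 0 |GY1
bond 1 |GY1
bond 2 |J2
bond 3 |J2
bond 4 |I1
bond 5 |J1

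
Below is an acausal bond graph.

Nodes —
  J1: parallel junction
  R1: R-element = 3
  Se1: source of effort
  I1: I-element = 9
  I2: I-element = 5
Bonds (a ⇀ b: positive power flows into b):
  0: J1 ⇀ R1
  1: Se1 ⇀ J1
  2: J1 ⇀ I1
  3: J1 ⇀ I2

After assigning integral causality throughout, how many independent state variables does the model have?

#1 →J1  (Se1 (Se) sets effort on bond)
#0 →R1  (J1 effort already set via bond 1)
#2 →I1  (J1: bond 1 brought effort, rest push out)
#3 →I2  (0-jn J1 has e-setter on 1)

2  (I1, I2 all integral)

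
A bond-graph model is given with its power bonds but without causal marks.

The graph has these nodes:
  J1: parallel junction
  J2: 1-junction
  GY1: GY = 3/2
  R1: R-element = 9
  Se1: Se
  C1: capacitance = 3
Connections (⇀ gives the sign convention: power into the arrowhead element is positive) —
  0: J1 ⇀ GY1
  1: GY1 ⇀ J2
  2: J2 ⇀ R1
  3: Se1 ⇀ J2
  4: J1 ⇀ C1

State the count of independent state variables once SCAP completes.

#3 stroke at J2  (Se1 fixes effort; stroke away)
#4 stroke at J1  (C1 integral (e out))
#0 stroke at GY1  (J1: bond 4 brought effort, rest push out)
#1 stroke at GY1  (through GY1, causality inverts; strokes same side of GY1)
#2 stroke at J2  (1-jn J2 has f-setter on 1)

1  (C1 all integral)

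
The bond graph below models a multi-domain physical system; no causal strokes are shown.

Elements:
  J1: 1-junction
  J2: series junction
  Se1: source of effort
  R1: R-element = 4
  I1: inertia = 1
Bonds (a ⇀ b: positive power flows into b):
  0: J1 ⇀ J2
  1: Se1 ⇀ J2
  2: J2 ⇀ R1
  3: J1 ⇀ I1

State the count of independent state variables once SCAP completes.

1  (I1 all integral)

#1 |J2  (source Se1 imposes e)
#3 |I1  (I1: I, integral causality)
#0 |J1  (common-f at J1 fixed by 3)
#2 |J2  (J2 flow already set via bond 0)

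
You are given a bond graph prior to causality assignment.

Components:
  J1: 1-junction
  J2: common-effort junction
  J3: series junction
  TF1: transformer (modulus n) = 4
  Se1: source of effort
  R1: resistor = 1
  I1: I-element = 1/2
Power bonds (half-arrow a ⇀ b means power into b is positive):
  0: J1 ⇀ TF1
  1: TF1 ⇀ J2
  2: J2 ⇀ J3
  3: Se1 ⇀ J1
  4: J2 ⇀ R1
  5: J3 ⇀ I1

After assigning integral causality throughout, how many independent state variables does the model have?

1  (I1 all integral)

#3 →J1  (Se1: effort source, stroke at far end)
#0 →TF1  (closing 1-jn rule on J1)
#1 →J2  (TF1: transformer flips bond 0)
#2 →J3  (common-e at J2 fixed by 1)
#4 →R1  (common-e at J2 fixed by 1)
#5 →I1  (only one flow-in slot at J3)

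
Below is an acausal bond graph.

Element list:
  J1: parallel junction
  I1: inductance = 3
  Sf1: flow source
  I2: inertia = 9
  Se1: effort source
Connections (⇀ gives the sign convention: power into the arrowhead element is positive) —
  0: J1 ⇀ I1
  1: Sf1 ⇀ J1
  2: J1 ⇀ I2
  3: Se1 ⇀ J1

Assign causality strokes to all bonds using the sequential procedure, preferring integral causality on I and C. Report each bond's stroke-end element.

b0 |I1
b1 |Sf1
b2 |I2
b3 |J1

β1 →Sf1  (Sf1 fixes flow; stroke at Sf1)
β3 →J1  (Se1 (Se) sets effort on bond)
β0 →I1  (common-e at J1 fixed by 3)
β2 →I2  (0-jn J1 has e-setter on 3)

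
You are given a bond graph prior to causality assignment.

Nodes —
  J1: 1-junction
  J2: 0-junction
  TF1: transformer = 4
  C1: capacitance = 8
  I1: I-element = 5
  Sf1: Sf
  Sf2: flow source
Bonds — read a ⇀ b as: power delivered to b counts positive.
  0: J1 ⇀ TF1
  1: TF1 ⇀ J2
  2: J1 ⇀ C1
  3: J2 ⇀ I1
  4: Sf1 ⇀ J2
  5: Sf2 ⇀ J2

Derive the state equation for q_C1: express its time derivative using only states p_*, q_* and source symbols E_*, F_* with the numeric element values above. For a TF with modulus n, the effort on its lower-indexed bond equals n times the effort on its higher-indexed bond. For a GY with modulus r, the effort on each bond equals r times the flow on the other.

bond 4 →Sf1  (Sf1: flow source, stroke at near end)
bond 5 →Sf2  (source Sf2 imposes f)
bond 2 →J1  (prefer integral on C1)
bond 0 →TF1  (J1: last free bond brings flow in)
bond 1 →J2  (TF TF1: opposite of bond 0)
bond 3 →I1  (J2 effort already set via bond 1)

dq_C1/dt = -F_Sf1/4 - F_Sf2/4 + p_I1/20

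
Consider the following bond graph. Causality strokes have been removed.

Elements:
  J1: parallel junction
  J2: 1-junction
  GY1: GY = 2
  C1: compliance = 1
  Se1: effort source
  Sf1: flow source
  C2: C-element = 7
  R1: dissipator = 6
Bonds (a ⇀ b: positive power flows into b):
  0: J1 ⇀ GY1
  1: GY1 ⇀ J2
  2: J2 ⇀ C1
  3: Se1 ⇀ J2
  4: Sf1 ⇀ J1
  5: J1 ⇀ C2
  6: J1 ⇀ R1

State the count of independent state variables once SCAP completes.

β3 →J2  (Se1 fixes effort; stroke away)
β4 →Sf1  (Sf1 fixes flow; stroke at Sf1)
β2 →J2  (C1: C, integral causality)
β1 →GY1  (J2 needs exactly one f-in)
β0 →GY1  (GY GY1: same side as bond 1)
β5 →J1  (C2: C, integral causality)
β6 →R1  (J1 effort already set via bond 5)

2  (C1, C2 all integral)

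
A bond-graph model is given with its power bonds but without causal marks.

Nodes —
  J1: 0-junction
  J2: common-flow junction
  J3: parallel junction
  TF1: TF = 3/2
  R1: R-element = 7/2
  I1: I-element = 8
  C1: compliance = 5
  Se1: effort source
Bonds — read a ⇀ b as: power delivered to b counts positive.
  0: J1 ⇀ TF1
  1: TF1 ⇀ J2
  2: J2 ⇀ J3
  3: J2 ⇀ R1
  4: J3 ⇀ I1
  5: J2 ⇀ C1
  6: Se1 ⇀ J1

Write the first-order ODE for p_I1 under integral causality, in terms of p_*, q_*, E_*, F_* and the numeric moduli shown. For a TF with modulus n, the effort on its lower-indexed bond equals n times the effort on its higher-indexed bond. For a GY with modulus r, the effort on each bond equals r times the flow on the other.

dp_I1/dt = 2*E_Se1/3 - 7*p_I1/16 - q_C1/5

b6 →J1  (Se1 (Se) sets effort on bond)
b0 →TF1  (0-jn J1 has e-setter on 6)
b1 →J2  (TF TF1: opposite of bond 0)
b4 →I1  (I1 integral (f out))
b2 →J3  (J3 needs exactly one e-in)
b3 →J2  (J2: bond 2 brought flow, rest push out)
b5 →J2  (J2: bond 2 brought flow, rest push out)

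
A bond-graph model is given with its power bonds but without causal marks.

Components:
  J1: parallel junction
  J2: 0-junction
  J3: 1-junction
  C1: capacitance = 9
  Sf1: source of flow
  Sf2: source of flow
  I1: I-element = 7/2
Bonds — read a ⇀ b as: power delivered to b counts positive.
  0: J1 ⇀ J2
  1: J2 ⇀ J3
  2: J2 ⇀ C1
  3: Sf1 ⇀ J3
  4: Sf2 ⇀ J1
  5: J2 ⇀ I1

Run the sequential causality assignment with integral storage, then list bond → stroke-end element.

b0 |J1
b1 |J3
b2 |J2
b3 |Sf1
b4 |Sf2
b5 |I1

b3 stroke→Sf1  (Sf1 fixes flow; stroke at Sf1)
b4 stroke→Sf2  (source Sf2 imposes f)
b0 stroke→J1  (J1: last free bond brings effort in)
b1 stroke→J3  (J3: bond 3 brought flow, rest push out)
b2 stroke→J2  (prefer integral on C1)
b5 stroke→I1  (J2: bond 2 brought effort, rest push out)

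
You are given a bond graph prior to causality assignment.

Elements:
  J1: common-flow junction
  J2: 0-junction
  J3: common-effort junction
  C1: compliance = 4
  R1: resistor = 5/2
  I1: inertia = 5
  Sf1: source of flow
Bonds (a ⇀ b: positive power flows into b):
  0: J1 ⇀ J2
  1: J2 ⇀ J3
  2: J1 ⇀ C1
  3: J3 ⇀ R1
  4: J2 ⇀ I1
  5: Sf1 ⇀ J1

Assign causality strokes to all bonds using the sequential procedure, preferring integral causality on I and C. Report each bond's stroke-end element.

bond 0 |J1
bond 1 |J2
bond 2 |J1
bond 3 |J3
bond 4 |I1
bond 5 |Sf1

bond 5 |Sf1  (Sf1 (Sf) sets flow on bond)
bond 0 |J1  (J1: bond 5 brought flow, rest push out)
bond 2 |J1  (common-f at J1 fixed by 5)
bond 4 |I1  (I1 outputs flow p/I1)
bond 1 |J2  (J2 needs exactly one e-in)
bond 3 |J3  (J3 needs exactly one e-in)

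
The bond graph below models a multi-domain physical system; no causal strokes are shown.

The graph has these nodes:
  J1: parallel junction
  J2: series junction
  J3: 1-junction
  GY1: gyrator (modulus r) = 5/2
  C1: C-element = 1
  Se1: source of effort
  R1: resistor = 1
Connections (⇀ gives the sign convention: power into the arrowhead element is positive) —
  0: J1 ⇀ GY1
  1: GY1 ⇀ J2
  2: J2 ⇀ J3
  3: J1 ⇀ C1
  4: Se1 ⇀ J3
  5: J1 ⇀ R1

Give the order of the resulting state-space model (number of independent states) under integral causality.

β4 |J3  (source Se1 imposes e)
β2 |J2  (only one flow-in slot at J3)
β1 |GY1  (J2: last free bond brings flow in)
β0 |GY1  (GY1 both-in/both-out from 1)
β3 |J1  (C1 integral (e out))
β5 |R1  (J1: bond 3 brought effort, rest push out)

1  (C1 all integral)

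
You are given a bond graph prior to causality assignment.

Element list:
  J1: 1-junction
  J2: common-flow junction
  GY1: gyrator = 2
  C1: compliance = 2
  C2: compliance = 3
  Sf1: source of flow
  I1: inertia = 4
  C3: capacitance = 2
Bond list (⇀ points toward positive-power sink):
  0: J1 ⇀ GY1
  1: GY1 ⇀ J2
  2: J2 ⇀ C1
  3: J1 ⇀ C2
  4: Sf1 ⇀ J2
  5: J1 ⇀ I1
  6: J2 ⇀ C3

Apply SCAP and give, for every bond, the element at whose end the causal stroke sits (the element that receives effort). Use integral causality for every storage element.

#0 stroke at J1
#1 stroke at J2
#2 stroke at J2
#3 stroke at J1
#4 stroke at Sf1
#5 stroke at I1
#6 stroke at J2

b4 →Sf1  (Sf1: flow source, stroke at near end)
b1 →J2  (J2 flow already set via bond 4)
b2 →J2  (1-jn J2 has f-setter on 4)
b6 →J2  (1-jn J2 has f-setter on 4)
b0 →J1  (GY GY1: same side as bond 1)
b3 →J1  (C2 integral (e out))
b5 →I1  (closing 1-jn rule on J1)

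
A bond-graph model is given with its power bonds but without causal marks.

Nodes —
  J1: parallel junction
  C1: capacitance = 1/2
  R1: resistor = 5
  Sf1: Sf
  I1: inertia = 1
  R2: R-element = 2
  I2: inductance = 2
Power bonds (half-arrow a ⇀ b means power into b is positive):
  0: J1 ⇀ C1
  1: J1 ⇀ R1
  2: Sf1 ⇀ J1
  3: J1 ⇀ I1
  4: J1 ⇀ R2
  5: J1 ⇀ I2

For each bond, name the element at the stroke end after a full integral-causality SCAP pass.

#0 →J1
#1 →R1
#2 →Sf1
#3 →I1
#4 →R2
#5 →I2

bond 2 stroke→Sf1  (source Sf1 imposes f)
bond 0 stroke→J1  (C1 outputs effort q/C1)
bond 1 stroke→R1  (J1 effort already set via bond 0)
bond 3 stroke→I1  (J1 effort already set via bond 0)
bond 4 stroke→R2  (0-jn J1 has e-setter on 0)
bond 5 stroke→I2  (J1: bond 0 brought effort, rest push out)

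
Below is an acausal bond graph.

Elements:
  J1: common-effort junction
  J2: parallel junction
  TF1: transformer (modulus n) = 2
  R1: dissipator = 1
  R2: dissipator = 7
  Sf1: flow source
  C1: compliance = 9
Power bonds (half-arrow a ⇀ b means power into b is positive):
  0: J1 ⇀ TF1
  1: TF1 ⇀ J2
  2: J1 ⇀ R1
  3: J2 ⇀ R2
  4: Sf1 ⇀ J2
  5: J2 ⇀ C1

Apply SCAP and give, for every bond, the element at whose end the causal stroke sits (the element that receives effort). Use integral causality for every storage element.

bond 4 stroke→Sf1  (source Sf1 imposes f)
bond 5 stroke→J2  (prefer integral on C1)
bond 1 stroke→TF1  (common-e at J2 fixed by 5)
bond 3 stroke→R2  (common-e at J2 fixed by 5)
bond 0 stroke→J1  (TF TF1: opposite of bond 1)
bond 2 stroke→R1  (J1 effort already set via bond 0)

#0 |J1
#1 |TF1
#2 |R1
#3 |R2
#4 |Sf1
#5 |J2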